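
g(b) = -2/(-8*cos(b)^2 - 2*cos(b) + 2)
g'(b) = -2*(-16*sin(b)*cos(b) - 2*sin(b))/(-8*cos(b)^2 - 2*cos(b) + 2)^2 = (8*cos(b) + 1)*sin(b)/(4*cos(b)^2 + cos(b) - 1)^2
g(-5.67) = 0.40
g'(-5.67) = 0.70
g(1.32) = -1.98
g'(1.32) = 11.32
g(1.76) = -0.96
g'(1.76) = -0.45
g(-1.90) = -1.10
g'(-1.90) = 1.83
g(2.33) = 4.83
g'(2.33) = -76.35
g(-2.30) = 9.14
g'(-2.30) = 269.71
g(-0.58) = 0.38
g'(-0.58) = -0.61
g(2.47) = 1.50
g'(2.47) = -7.33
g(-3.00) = 0.52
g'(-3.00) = 0.26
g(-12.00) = 0.37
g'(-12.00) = 0.57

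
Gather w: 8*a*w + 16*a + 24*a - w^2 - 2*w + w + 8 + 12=40*a - w^2 + w*(8*a - 1) + 20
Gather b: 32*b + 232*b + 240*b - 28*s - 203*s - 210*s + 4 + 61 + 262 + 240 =504*b - 441*s + 567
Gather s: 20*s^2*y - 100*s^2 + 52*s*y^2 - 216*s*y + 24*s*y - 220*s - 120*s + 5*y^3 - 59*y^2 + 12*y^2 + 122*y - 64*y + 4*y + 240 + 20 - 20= s^2*(20*y - 100) + s*(52*y^2 - 192*y - 340) + 5*y^3 - 47*y^2 + 62*y + 240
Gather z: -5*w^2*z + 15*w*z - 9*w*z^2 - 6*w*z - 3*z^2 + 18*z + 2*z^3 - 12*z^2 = 2*z^3 + z^2*(-9*w - 15) + z*(-5*w^2 + 9*w + 18)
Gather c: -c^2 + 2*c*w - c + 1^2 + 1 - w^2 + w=-c^2 + c*(2*w - 1) - w^2 + w + 2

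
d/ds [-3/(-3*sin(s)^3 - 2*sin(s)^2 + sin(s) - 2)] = 3*(-9*sin(s)^2 - 4*sin(s) + 1)*cos(s)/(3*sin(s)^3 + 2*sin(s)^2 - sin(s) + 2)^2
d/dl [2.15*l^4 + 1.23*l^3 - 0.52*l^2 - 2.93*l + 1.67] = 8.6*l^3 + 3.69*l^2 - 1.04*l - 2.93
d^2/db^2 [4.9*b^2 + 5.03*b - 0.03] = 9.80000000000000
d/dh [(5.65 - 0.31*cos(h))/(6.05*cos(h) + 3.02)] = 35.1187*sin(h)/(6.05*cos(h) + 3.02)^2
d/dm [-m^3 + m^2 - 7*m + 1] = -3*m^2 + 2*m - 7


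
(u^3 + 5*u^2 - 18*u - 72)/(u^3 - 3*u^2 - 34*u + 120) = (u + 3)/(u - 5)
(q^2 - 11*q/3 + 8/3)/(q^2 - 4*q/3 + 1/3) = (3*q - 8)/(3*q - 1)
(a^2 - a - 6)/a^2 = (a^2 - a - 6)/a^2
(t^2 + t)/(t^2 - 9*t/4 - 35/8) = 8*t*(t + 1)/(8*t^2 - 18*t - 35)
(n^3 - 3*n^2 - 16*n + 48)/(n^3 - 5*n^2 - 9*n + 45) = (n^2 - 16)/(n^2 - 2*n - 15)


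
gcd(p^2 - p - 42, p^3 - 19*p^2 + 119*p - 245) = p - 7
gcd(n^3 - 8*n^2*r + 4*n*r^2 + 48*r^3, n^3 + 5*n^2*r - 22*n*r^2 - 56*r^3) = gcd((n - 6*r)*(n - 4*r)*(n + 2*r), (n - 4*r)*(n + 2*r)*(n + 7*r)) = -n^2 + 2*n*r + 8*r^2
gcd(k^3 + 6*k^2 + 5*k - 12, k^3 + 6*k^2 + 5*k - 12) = k^3 + 6*k^2 + 5*k - 12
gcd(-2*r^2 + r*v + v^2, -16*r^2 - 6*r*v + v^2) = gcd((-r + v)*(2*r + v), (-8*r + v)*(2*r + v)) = 2*r + v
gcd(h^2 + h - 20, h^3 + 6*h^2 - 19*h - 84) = h - 4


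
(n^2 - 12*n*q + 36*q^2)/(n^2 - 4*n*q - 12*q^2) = (n - 6*q)/(n + 2*q)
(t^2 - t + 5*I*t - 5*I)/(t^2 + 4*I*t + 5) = (t - 1)/(t - I)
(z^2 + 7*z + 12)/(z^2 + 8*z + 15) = (z + 4)/(z + 5)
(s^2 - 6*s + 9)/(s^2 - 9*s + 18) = (s - 3)/(s - 6)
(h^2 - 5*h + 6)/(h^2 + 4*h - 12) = (h - 3)/(h + 6)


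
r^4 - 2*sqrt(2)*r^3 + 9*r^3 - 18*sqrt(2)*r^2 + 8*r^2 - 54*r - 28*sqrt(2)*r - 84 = (r + 2)*(r + 7)*(r - 3*sqrt(2))*(r + sqrt(2))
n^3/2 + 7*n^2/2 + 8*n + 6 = (n/2 + 1)*(n + 2)*(n + 3)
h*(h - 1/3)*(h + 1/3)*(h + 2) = h^4 + 2*h^3 - h^2/9 - 2*h/9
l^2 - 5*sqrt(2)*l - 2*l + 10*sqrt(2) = (l - 2)*(l - 5*sqrt(2))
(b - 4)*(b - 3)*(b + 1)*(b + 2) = b^4 - 4*b^3 - 7*b^2 + 22*b + 24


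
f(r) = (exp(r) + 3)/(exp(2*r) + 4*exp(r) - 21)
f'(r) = (exp(r) + 3)*(-2*exp(2*r) - 4*exp(r))/(exp(2*r) + 4*exp(r) - 21)^2 + exp(r)/(exp(2*r) + 4*exp(r) - 21)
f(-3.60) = -0.14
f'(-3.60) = -0.00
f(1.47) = 0.48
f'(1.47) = -1.45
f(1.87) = 0.20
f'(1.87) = -0.33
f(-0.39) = -0.21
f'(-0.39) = -0.08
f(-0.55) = -0.19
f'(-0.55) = -0.06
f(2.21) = 0.12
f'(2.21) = -0.16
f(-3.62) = -0.14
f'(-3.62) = -0.00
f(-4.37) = -0.14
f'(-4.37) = -0.00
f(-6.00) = -0.14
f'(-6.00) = 0.00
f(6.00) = 0.00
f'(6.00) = 0.00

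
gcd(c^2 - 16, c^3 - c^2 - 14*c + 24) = c + 4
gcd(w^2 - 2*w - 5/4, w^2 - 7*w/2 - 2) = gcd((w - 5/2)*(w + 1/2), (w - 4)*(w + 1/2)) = w + 1/2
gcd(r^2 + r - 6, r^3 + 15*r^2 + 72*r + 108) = r + 3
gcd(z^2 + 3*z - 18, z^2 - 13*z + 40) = 1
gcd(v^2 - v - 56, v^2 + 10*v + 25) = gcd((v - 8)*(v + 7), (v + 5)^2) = 1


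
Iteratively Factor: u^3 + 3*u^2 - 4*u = (u - 1)*(u^2 + 4*u) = (u - 1)*(u + 4)*(u)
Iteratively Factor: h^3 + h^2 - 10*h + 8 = (h - 1)*(h^2 + 2*h - 8) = (h - 1)*(h + 4)*(h - 2)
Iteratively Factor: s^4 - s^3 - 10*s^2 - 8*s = (s)*(s^3 - s^2 - 10*s - 8) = s*(s - 4)*(s^2 + 3*s + 2) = s*(s - 4)*(s + 2)*(s + 1)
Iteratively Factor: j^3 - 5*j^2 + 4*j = (j - 1)*(j^2 - 4*j) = j*(j - 1)*(j - 4)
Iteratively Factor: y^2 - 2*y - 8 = (y + 2)*(y - 4)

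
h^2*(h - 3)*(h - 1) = h^4 - 4*h^3 + 3*h^2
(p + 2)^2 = p^2 + 4*p + 4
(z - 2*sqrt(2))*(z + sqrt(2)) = z^2 - sqrt(2)*z - 4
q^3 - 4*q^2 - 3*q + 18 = (q - 3)^2*(q + 2)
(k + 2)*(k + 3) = k^2 + 5*k + 6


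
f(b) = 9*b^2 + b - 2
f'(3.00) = 55.00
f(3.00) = 82.00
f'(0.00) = 1.00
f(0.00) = -2.00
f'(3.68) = 67.24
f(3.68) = 123.56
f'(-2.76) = -48.68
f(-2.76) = 63.80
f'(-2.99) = -52.82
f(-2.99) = 75.47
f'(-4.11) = -72.98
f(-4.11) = 145.92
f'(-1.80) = -31.40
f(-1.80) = 25.36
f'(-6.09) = -108.62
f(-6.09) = 325.70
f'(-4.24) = -75.32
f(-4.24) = 155.56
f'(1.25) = 23.50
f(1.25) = 13.31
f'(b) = 18*b + 1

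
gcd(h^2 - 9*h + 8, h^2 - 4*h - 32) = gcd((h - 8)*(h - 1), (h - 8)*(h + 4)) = h - 8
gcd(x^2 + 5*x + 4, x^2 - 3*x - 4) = x + 1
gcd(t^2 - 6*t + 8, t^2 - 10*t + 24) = t - 4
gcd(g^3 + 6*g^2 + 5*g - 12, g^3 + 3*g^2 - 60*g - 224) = g + 4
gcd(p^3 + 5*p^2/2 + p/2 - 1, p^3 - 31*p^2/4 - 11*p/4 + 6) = p + 1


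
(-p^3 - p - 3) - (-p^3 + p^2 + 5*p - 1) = -p^2 - 6*p - 2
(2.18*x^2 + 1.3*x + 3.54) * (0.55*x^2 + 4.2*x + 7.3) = 1.199*x^4 + 9.871*x^3 + 23.321*x^2 + 24.358*x + 25.842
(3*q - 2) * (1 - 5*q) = -15*q^2 + 13*q - 2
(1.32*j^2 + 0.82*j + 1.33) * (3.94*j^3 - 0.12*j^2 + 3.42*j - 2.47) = 5.2008*j^5 + 3.0724*j^4 + 9.6562*j^3 - 0.615600000000001*j^2 + 2.5232*j - 3.2851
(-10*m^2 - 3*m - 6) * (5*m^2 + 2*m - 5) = -50*m^4 - 35*m^3 + 14*m^2 + 3*m + 30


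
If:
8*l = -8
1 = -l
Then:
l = -1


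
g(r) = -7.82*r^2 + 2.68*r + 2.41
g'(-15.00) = 237.28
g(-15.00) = -1797.29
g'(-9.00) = 143.44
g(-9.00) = -655.13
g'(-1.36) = 23.95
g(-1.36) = -15.70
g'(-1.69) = 29.11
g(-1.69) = -24.45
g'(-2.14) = 36.15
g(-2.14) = -39.14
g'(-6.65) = 106.69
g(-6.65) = -361.23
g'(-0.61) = 12.22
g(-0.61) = -2.13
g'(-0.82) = 15.50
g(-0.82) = -5.05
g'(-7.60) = 121.54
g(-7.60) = -469.64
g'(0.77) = -9.36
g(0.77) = -0.16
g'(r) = 2.68 - 15.64*r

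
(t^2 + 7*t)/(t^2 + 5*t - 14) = t/(t - 2)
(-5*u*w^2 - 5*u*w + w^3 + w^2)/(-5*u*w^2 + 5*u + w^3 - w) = w/(w - 1)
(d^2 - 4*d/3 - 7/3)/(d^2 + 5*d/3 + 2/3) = (3*d - 7)/(3*d + 2)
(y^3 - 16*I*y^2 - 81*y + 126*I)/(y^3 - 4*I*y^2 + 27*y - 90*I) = (y - 7*I)/(y + 5*I)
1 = 1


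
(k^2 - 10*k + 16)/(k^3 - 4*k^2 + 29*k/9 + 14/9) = 9*(k - 8)/(9*k^2 - 18*k - 7)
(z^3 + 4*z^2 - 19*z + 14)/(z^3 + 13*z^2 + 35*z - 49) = (z - 2)/(z + 7)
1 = 1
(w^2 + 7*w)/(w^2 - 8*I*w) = (w + 7)/(w - 8*I)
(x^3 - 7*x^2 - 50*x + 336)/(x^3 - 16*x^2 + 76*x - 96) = (x + 7)/(x - 2)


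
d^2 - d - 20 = (d - 5)*(d + 4)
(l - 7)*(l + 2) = l^2 - 5*l - 14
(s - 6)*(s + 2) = s^2 - 4*s - 12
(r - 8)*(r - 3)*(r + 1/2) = r^3 - 21*r^2/2 + 37*r/2 + 12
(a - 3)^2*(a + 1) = a^3 - 5*a^2 + 3*a + 9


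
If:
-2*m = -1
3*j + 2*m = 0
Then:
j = -1/3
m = 1/2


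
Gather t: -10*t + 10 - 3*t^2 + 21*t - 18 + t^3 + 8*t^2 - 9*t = t^3 + 5*t^2 + 2*t - 8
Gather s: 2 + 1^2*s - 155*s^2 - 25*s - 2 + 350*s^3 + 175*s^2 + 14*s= 350*s^3 + 20*s^2 - 10*s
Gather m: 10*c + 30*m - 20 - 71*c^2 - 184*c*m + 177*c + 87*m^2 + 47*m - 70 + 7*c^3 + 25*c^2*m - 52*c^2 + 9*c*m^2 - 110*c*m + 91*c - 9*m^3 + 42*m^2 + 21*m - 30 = 7*c^3 - 123*c^2 + 278*c - 9*m^3 + m^2*(9*c + 129) + m*(25*c^2 - 294*c + 98) - 120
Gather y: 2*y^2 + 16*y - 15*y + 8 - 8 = 2*y^2 + y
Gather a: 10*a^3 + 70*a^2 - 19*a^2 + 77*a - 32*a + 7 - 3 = 10*a^3 + 51*a^2 + 45*a + 4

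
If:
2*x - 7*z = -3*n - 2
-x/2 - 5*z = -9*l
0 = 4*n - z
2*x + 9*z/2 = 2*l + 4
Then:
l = 272/669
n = 106/669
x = 656/669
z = 424/669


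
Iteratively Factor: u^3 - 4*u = (u)*(u^2 - 4) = u*(u + 2)*(u - 2)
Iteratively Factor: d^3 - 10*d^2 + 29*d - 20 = (d - 4)*(d^2 - 6*d + 5) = (d - 4)*(d - 1)*(d - 5)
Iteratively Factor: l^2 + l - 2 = (l - 1)*(l + 2)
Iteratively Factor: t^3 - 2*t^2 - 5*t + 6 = (t - 3)*(t^2 + t - 2) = (t - 3)*(t + 2)*(t - 1)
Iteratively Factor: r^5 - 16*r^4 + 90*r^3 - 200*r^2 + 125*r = (r - 1)*(r^4 - 15*r^3 + 75*r^2 - 125*r) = r*(r - 1)*(r^3 - 15*r^2 + 75*r - 125) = r*(r - 5)*(r - 1)*(r^2 - 10*r + 25) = r*(r - 5)^2*(r - 1)*(r - 5)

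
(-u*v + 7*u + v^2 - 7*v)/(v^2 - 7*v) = (-u + v)/v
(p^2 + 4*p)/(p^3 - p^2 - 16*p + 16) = p/(p^2 - 5*p + 4)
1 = 1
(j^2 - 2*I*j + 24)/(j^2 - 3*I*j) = (j^2 - 2*I*j + 24)/(j*(j - 3*I))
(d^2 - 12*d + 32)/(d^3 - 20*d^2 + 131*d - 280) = (d - 4)/(d^2 - 12*d + 35)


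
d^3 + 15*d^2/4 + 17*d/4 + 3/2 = (d + 3/4)*(d + 1)*(d + 2)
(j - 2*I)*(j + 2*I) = j^2 + 4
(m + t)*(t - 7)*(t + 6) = m*t^2 - m*t - 42*m + t^3 - t^2 - 42*t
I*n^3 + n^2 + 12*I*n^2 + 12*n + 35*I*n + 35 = (n + 5)*(n + 7)*(I*n + 1)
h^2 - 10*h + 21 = (h - 7)*(h - 3)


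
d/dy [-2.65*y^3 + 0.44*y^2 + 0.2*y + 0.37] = -7.95*y^2 + 0.88*y + 0.2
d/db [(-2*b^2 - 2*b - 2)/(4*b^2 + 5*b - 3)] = 2*(-b^2 + 14*b + 8)/(16*b^4 + 40*b^3 + b^2 - 30*b + 9)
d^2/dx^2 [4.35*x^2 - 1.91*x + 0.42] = 8.70000000000000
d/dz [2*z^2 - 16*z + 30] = 4*z - 16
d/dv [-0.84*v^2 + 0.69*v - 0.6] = 0.69 - 1.68*v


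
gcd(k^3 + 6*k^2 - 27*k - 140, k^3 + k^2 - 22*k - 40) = k^2 - k - 20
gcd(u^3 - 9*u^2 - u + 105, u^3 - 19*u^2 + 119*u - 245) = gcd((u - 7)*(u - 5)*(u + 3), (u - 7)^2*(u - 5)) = u^2 - 12*u + 35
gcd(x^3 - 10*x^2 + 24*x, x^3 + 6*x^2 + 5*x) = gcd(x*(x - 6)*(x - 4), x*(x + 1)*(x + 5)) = x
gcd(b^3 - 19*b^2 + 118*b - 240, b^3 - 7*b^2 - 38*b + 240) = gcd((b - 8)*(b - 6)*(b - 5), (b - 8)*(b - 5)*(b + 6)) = b^2 - 13*b + 40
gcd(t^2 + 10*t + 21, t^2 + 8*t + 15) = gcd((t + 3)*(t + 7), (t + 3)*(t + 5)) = t + 3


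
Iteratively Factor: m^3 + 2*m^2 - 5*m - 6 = (m + 1)*(m^2 + m - 6) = (m + 1)*(m + 3)*(m - 2)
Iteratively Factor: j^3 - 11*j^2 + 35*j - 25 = (j - 5)*(j^2 - 6*j + 5) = (j - 5)*(j - 1)*(j - 5)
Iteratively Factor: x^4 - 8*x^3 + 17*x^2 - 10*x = (x - 2)*(x^3 - 6*x^2 + 5*x) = x*(x - 2)*(x^2 - 6*x + 5) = x*(x - 2)*(x - 1)*(x - 5)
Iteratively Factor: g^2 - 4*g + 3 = (g - 1)*(g - 3)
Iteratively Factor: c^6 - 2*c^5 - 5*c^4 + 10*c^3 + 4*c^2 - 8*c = (c)*(c^5 - 2*c^4 - 5*c^3 + 10*c^2 + 4*c - 8) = c*(c + 2)*(c^4 - 4*c^3 + 3*c^2 + 4*c - 4) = c*(c - 2)*(c + 2)*(c^3 - 2*c^2 - c + 2) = c*(c - 2)^2*(c + 2)*(c^2 - 1) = c*(c - 2)^2*(c + 1)*(c + 2)*(c - 1)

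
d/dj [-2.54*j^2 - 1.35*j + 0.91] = -5.08*j - 1.35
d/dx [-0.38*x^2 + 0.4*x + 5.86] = 0.4 - 0.76*x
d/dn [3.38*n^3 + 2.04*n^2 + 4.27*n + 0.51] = 10.14*n^2 + 4.08*n + 4.27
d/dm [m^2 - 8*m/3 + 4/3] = 2*m - 8/3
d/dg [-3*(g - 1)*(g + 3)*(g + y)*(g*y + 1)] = -3*y*(g - 1)*(g + 3)*(g + y) - 3*(g - 1)*(g + 3)*(g*y + 1) - 3*(g - 1)*(g + y)*(g*y + 1) - 3*(g + 3)*(g + y)*(g*y + 1)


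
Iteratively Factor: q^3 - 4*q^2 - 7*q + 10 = (q - 1)*(q^2 - 3*q - 10) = (q - 1)*(q + 2)*(q - 5)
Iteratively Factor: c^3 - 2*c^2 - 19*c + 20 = (c - 5)*(c^2 + 3*c - 4) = (c - 5)*(c + 4)*(c - 1)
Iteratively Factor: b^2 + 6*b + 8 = (b + 4)*(b + 2)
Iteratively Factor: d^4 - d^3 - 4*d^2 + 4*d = (d)*(d^3 - d^2 - 4*d + 4) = d*(d + 2)*(d^2 - 3*d + 2) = d*(d - 1)*(d + 2)*(d - 2)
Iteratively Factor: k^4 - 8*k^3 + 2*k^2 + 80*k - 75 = (k - 1)*(k^3 - 7*k^2 - 5*k + 75) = (k - 5)*(k - 1)*(k^2 - 2*k - 15) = (k - 5)^2*(k - 1)*(k + 3)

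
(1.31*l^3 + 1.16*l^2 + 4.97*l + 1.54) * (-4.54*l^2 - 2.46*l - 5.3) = -5.9474*l^5 - 8.489*l^4 - 32.3604*l^3 - 25.3658*l^2 - 30.1294*l - 8.162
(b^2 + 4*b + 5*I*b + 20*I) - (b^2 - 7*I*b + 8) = 4*b + 12*I*b - 8 + 20*I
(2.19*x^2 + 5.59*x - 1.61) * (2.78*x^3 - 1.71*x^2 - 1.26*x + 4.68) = 6.0882*x^5 + 11.7953*x^4 - 16.7941*x^3 + 5.9589*x^2 + 28.1898*x - 7.5348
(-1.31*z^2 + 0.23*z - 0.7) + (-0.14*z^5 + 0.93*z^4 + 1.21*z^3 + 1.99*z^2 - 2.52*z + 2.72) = -0.14*z^5 + 0.93*z^4 + 1.21*z^3 + 0.68*z^2 - 2.29*z + 2.02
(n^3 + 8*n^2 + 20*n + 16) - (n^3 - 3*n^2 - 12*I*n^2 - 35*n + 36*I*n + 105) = 11*n^2 + 12*I*n^2 + 55*n - 36*I*n - 89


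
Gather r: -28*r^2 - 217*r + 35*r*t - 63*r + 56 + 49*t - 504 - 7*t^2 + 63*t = -28*r^2 + r*(35*t - 280) - 7*t^2 + 112*t - 448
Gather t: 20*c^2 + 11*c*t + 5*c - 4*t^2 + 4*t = 20*c^2 + 5*c - 4*t^2 + t*(11*c + 4)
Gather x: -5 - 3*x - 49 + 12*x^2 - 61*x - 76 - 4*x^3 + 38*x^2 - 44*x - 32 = -4*x^3 + 50*x^2 - 108*x - 162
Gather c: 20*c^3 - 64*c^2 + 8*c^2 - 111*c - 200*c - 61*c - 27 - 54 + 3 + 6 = 20*c^3 - 56*c^2 - 372*c - 72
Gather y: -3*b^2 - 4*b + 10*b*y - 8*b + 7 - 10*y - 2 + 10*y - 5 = -3*b^2 + 10*b*y - 12*b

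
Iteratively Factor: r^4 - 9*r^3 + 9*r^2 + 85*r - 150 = (r - 5)*(r^3 - 4*r^2 - 11*r + 30) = (r - 5)*(r - 2)*(r^2 - 2*r - 15) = (r - 5)*(r - 2)*(r + 3)*(r - 5)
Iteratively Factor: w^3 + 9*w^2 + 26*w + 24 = (w + 3)*(w^2 + 6*w + 8) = (w + 2)*(w + 3)*(w + 4)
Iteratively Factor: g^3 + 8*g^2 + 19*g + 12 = (g + 1)*(g^2 + 7*g + 12) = (g + 1)*(g + 4)*(g + 3)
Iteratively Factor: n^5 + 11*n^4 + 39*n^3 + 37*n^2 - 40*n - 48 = (n + 3)*(n^4 + 8*n^3 + 15*n^2 - 8*n - 16) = (n + 3)*(n + 4)*(n^3 + 4*n^2 - n - 4) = (n + 3)*(n + 4)^2*(n^2 - 1) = (n + 1)*(n + 3)*(n + 4)^2*(n - 1)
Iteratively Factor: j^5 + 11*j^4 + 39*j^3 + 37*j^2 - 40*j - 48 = (j + 3)*(j^4 + 8*j^3 + 15*j^2 - 8*j - 16) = (j - 1)*(j + 3)*(j^3 + 9*j^2 + 24*j + 16) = (j - 1)*(j + 3)*(j + 4)*(j^2 + 5*j + 4) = (j - 1)*(j + 1)*(j + 3)*(j + 4)*(j + 4)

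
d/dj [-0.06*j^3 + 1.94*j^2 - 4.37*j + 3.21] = -0.18*j^2 + 3.88*j - 4.37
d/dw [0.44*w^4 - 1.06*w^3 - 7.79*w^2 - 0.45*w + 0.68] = 1.76*w^3 - 3.18*w^2 - 15.58*w - 0.45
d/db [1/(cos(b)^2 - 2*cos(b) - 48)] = 2*(cos(b) - 1)*sin(b)/(sin(b)^2 + 2*cos(b) + 47)^2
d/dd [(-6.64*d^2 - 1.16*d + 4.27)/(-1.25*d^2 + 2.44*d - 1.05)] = (-17.6516*d^2 + 24.619*d - 9.2008)/(1.5625*d^4 - 6.1*d^3 + 8.5786*d^2 - 5.124*d + 1.1025)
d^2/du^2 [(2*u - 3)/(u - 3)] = 6/(u - 3)^3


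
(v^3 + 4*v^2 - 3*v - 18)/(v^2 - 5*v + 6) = (v^2 + 6*v + 9)/(v - 3)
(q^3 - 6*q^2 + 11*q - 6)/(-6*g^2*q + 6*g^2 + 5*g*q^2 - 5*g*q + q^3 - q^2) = (q^2 - 5*q + 6)/(-6*g^2 + 5*g*q + q^2)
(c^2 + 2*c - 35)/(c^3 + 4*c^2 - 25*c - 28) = (c - 5)/(c^2 - 3*c - 4)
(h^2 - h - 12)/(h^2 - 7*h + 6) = (h^2 - h - 12)/(h^2 - 7*h + 6)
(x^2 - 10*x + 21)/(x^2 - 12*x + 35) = (x - 3)/(x - 5)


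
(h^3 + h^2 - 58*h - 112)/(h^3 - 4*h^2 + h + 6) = (h^3 + h^2 - 58*h - 112)/(h^3 - 4*h^2 + h + 6)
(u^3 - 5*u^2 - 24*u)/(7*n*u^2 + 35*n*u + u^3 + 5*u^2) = (u^2 - 5*u - 24)/(7*n*u + 35*n + u^2 + 5*u)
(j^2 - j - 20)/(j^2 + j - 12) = (j - 5)/(j - 3)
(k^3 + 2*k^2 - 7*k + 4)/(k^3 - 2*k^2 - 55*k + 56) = (k^2 + 3*k - 4)/(k^2 - k - 56)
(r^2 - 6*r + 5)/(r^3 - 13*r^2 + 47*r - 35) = 1/(r - 7)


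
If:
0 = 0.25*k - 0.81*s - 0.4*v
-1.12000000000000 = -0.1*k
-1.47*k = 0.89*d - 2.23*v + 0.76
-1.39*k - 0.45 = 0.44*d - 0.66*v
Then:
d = -61.84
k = 11.20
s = 11.83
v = -16.96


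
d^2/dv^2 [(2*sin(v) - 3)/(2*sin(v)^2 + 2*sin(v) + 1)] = 2*(-4*sin(v)^5 + 28*sin(v)^4 + 38*sin(v)^3 - 40*sin(v)^2 - 52*sin(v) - 10)/(2*sin(v) - cos(2*v) + 2)^3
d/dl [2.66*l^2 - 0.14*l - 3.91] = 5.32*l - 0.14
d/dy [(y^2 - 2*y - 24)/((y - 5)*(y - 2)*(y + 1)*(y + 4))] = 2*(-y^3 + 12*y^2 - 36*y + 14)/(y^6 - 12*y^5 + 42*y^4 - 16*y^3 - 111*y^2 + 60*y + 100)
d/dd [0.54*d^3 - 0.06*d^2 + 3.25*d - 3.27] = 1.62*d^2 - 0.12*d + 3.25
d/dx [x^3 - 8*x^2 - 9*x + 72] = 3*x^2 - 16*x - 9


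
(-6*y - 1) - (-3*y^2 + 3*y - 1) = 3*y^2 - 9*y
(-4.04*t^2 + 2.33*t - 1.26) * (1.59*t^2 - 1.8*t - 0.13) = -6.4236*t^4 + 10.9767*t^3 - 5.6722*t^2 + 1.9651*t + 0.1638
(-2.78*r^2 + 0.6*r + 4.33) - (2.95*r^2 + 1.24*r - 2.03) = -5.73*r^2 - 0.64*r + 6.36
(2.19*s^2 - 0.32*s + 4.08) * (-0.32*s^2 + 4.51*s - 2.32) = -0.7008*s^4 + 9.9793*s^3 - 7.8296*s^2 + 19.1432*s - 9.4656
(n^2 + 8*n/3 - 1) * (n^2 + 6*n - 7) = n^4 + 26*n^3/3 + 8*n^2 - 74*n/3 + 7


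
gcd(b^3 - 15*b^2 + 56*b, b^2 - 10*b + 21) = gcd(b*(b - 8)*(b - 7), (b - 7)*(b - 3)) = b - 7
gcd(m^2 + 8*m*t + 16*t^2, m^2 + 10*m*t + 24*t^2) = m + 4*t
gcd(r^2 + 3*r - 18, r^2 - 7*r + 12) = r - 3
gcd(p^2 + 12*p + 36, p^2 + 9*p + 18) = p + 6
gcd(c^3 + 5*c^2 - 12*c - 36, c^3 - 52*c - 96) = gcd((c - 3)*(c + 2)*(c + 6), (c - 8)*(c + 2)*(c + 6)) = c^2 + 8*c + 12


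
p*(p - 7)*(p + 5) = p^3 - 2*p^2 - 35*p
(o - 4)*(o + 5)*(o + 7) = o^3 + 8*o^2 - 13*o - 140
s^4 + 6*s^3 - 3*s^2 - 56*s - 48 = (s - 3)*(s + 1)*(s + 4)^2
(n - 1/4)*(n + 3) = n^2 + 11*n/4 - 3/4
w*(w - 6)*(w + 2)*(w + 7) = w^4 + 3*w^3 - 40*w^2 - 84*w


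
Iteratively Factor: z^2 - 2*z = (z - 2)*(z)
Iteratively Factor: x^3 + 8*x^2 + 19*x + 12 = (x + 1)*(x^2 + 7*x + 12) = (x + 1)*(x + 3)*(x + 4)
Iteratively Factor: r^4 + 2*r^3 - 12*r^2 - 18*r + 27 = (r - 1)*(r^3 + 3*r^2 - 9*r - 27) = (r - 3)*(r - 1)*(r^2 + 6*r + 9) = (r - 3)*(r - 1)*(r + 3)*(r + 3)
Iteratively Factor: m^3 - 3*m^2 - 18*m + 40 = (m - 2)*(m^2 - m - 20) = (m - 2)*(m + 4)*(m - 5)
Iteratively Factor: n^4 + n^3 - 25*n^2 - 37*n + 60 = (n - 5)*(n^3 + 6*n^2 + 5*n - 12) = (n - 5)*(n + 3)*(n^2 + 3*n - 4) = (n - 5)*(n - 1)*(n + 3)*(n + 4)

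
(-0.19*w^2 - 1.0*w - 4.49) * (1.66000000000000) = -0.3154*w^2 - 1.66*w - 7.4534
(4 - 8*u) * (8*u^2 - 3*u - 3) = -64*u^3 + 56*u^2 + 12*u - 12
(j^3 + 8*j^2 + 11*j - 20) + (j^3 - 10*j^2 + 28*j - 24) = 2*j^3 - 2*j^2 + 39*j - 44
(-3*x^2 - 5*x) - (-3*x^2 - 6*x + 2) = x - 2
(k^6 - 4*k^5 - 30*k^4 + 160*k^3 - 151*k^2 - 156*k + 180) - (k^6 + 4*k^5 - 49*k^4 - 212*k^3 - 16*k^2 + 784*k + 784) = -8*k^5 + 19*k^4 + 372*k^3 - 135*k^2 - 940*k - 604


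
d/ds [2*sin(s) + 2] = 2*cos(s)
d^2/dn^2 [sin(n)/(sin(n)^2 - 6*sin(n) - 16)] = (-sin(n)^5 - 6*sin(n)^4 - 94*sin(n)^3 + 96*sin(n)^2 - 160*sin(n) - 192)/((sin(n) - 8)^3*(sin(n) + 2)^3)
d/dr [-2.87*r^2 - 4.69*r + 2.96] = -5.74*r - 4.69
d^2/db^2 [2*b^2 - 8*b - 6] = 4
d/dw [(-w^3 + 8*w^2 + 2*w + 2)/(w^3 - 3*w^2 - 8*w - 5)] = (-5*w^4 + 12*w^3 - 49*w^2 - 68*w + 6)/(w^6 - 6*w^5 - 7*w^4 + 38*w^3 + 94*w^2 + 80*w + 25)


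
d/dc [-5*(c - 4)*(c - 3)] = 35 - 10*c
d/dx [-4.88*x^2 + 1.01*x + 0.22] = 1.01 - 9.76*x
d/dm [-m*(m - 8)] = 8 - 2*m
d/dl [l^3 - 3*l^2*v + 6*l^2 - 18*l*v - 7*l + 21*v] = 3*l^2 - 6*l*v + 12*l - 18*v - 7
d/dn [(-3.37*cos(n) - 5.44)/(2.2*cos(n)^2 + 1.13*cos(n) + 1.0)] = (7.414*sin(n)^2 - 23.936*cos(n) - 10.1912)*sin(n)/(2.2*cos(n)^2 + 1.13*cos(n) + 1.0)^2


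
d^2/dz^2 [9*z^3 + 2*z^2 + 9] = 54*z + 4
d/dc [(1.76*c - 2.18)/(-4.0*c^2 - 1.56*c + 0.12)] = (7.04*c^2 - 17.44*c - 3.1896)/(16.0*c^4 + 12.48*c^3 + 1.4736*c^2 - 0.3744*c + 0.0144)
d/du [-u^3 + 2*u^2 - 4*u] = -3*u^2 + 4*u - 4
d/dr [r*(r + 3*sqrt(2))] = 2*r + 3*sqrt(2)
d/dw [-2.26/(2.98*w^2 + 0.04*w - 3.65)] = (13.4696*w + 0.0904)/(2.98*w^2 + 0.04*w - 3.65)^2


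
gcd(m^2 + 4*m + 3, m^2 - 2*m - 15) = m + 3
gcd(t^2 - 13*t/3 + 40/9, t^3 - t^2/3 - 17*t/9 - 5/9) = t - 5/3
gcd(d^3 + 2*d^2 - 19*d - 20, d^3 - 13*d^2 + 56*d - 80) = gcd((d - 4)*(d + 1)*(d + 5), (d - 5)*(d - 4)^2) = d - 4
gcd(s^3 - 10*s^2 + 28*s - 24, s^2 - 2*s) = s - 2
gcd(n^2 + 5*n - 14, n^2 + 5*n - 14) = n^2 + 5*n - 14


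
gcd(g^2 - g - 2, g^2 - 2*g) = g - 2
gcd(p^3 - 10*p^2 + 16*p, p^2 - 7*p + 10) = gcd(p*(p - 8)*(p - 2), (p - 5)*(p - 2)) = p - 2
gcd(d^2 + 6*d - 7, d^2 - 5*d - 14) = 1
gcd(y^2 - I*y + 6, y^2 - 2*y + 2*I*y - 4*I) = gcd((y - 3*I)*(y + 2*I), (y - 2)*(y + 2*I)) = y + 2*I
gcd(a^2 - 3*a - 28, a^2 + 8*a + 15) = 1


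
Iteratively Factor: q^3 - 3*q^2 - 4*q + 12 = (q - 3)*(q^2 - 4) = (q - 3)*(q + 2)*(q - 2)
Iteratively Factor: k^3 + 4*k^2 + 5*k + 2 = (k + 2)*(k^2 + 2*k + 1) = (k + 1)*(k + 2)*(k + 1)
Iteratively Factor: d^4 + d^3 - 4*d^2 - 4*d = (d + 1)*(d^3 - 4*d) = (d - 2)*(d + 1)*(d^2 + 2*d) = d*(d - 2)*(d + 1)*(d + 2)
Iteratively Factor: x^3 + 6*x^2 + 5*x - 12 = (x + 4)*(x^2 + 2*x - 3) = (x + 3)*(x + 4)*(x - 1)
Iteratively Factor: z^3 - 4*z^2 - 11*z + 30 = (z - 2)*(z^2 - 2*z - 15) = (z - 2)*(z + 3)*(z - 5)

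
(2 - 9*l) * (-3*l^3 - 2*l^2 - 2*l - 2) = 27*l^4 + 12*l^3 + 14*l^2 + 14*l - 4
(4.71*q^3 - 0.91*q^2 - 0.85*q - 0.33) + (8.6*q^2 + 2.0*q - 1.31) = 4.71*q^3 + 7.69*q^2 + 1.15*q - 1.64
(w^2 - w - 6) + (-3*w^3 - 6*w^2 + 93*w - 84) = -3*w^3 - 5*w^2 + 92*w - 90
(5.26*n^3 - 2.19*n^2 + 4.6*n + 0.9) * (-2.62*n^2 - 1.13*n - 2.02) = -13.7812*n^5 - 0.206*n^4 - 20.2025*n^3 - 3.1322*n^2 - 10.309*n - 1.818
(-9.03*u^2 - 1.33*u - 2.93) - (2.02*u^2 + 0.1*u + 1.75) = -11.05*u^2 - 1.43*u - 4.68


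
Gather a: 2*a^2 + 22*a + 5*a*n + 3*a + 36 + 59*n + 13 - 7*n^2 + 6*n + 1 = 2*a^2 + a*(5*n + 25) - 7*n^2 + 65*n + 50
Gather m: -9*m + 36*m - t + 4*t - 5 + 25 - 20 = 27*m + 3*t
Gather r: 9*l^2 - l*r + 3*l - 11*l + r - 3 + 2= 9*l^2 - 8*l + r*(1 - l) - 1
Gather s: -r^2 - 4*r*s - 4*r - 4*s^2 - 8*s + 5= -r^2 - 4*r - 4*s^2 + s*(-4*r - 8) + 5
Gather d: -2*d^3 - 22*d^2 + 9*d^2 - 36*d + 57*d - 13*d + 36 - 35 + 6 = -2*d^3 - 13*d^2 + 8*d + 7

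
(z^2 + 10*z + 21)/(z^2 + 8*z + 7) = (z + 3)/(z + 1)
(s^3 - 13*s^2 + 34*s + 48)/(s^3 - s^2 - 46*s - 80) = (s^2 - 5*s - 6)/(s^2 + 7*s + 10)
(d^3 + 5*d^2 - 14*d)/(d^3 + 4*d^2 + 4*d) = (d^2 + 5*d - 14)/(d^2 + 4*d + 4)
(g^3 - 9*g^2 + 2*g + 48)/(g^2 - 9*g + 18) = (g^2 - 6*g - 16)/(g - 6)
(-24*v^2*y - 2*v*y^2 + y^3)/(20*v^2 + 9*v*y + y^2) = y*(-6*v + y)/(5*v + y)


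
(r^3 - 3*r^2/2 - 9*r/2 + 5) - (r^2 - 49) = r^3 - 5*r^2/2 - 9*r/2 + 54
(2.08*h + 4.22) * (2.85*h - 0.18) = 5.928*h^2 + 11.6526*h - 0.7596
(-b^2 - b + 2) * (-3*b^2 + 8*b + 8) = 3*b^4 - 5*b^3 - 22*b^2 + 8*b + 16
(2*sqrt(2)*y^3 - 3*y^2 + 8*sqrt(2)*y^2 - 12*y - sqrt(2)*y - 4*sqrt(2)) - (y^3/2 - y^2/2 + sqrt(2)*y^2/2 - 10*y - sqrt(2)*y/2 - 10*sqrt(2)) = -y^3/2 + 2*sqrt(2)*y^3 - 5*y^2/2 + 15*sqrt(2)*y^2/2 - 2*y - sqrt(2)*y/2 + 6*sqrt(2)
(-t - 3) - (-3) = -t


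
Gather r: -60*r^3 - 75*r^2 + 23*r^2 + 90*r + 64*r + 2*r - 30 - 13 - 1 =-60*r^3 - 52*r^2 + 156*r - 44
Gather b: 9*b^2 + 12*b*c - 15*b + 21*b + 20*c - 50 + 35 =9*b^2 + b*(12*c + 6) + 20*c - 15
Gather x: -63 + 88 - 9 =16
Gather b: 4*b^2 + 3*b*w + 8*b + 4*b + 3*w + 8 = 4*b^2 + b*(3*w + 12) + 3*w + 8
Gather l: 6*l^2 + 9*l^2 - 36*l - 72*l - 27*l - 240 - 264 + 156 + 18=15*l^2 - 135*l - 330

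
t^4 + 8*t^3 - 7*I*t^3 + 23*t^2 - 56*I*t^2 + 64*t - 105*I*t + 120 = (t + 3)*(t + 5)*(t - 8*I)*(t + I)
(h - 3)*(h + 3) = h^2 - 9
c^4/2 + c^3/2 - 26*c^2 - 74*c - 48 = (c/2 + 1)*(c - 8)*(c + 1)*(c + 6)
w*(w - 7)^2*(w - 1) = w^4 - 15*w^3 + 63*w^2 - 49*w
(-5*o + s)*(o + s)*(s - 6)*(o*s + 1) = -5*o^3*s^2 + 30*o^3*s - 4*o^2*s^3 + 24*o^2*s^2 - 5*o^2*s + 30*o^2 + o*s^4 - 6*o*s^3 - 4*o*s^2 + 24*o*s + s^3 - 6*s^2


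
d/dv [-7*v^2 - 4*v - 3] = -14*v - 4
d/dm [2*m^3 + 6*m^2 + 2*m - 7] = 6*m^2 + 12*m + 2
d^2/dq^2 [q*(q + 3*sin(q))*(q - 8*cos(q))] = -3*q^2*sin(q) + 8*q^2*cos(q) + 32*q*sin(q) + 48*q*sin(2*q) + 12*q*cos(q) + 6*q + 6*sin(q) - 16*cos(q) - 48*cos(2*q)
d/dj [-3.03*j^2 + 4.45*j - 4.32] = 4.45 - 6.06*j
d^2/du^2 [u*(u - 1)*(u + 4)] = 6*u + 6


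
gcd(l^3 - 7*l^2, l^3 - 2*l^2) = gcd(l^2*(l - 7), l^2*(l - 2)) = l^2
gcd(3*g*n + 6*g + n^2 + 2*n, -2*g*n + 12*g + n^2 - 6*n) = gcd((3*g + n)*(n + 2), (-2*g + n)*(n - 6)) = 1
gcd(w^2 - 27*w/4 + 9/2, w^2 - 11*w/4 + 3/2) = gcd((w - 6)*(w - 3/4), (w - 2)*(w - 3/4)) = w - 3/4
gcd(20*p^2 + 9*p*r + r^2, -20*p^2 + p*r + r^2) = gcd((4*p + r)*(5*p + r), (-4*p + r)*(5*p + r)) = 5*p + r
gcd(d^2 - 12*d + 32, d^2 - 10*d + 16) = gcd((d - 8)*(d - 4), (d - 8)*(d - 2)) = d - 8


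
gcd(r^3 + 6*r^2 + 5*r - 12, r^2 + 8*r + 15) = r + 3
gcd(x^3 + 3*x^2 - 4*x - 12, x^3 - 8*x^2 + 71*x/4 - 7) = 1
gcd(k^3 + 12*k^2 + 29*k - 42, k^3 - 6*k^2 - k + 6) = k - 1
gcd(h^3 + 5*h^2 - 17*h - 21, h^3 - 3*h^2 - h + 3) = h^2 - 2*h - 3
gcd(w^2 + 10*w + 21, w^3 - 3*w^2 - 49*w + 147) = w + 7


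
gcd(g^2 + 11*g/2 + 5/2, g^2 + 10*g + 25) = g + 5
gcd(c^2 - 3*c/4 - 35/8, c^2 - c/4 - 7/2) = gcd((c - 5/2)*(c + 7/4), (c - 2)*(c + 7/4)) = c + 7/4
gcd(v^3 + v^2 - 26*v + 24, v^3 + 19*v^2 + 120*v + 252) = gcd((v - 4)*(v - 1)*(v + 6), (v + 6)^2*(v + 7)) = v + 6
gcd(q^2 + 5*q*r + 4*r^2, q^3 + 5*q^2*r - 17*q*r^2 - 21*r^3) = q + r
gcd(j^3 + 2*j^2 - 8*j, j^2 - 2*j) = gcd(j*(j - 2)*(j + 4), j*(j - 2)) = j^2 - 2*j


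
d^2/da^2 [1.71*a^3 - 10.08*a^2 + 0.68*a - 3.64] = 10.26*a - 20.16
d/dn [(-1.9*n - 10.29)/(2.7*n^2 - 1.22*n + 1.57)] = (5.13*n^2 + 55.566*n - 15.5368)/(7.29*n^4 - 6.588*n^3 + 9.9664*n^2 - 3.8308*n + 2.4649)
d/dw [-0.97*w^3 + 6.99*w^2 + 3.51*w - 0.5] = -2.91*w^2 + 13.98*w + 3.51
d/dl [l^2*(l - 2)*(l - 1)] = l*(4*l^2 - 9*l + 4)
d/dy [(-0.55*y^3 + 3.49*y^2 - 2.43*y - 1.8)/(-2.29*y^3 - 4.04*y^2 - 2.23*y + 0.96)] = (10.2141*y^4 - 8.6764*y^3 - 31.5499*y^2 - 7.8432*y - 6.3468)/(5.2441*y^6 + 18.5032*y^5 + 26.535*y^4 + 13.6216*y^3 - 2.7839*y^2 - 4.2816*y + 0.9216)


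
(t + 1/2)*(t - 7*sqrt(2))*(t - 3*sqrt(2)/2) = t^3 - 17*sqrt(2)*t^2/2 + t^2/2 - 17*sqrt(2)*t/4 + 21*t + 21/2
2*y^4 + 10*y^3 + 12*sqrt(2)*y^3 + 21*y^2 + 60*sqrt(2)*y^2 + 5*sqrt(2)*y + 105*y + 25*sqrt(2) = (y + 5)*(y + 5*sqrt(2))*(sqrt(2)*y + 1)^2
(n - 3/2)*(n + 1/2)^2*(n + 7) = n^4 + 13*n^3/2 - 19*n^2/4 - 73*n/8 - 21/8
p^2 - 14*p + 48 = (p - 8)*(p - 6)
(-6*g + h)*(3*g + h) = -18*g^2 - 3*g*h + h^2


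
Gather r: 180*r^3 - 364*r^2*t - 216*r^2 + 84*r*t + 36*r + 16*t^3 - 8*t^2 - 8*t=180*r^3 + r^2*(-364*t - 216) + r*(84*t + 36) + 16*t^3 - 8*t^2 - 8*t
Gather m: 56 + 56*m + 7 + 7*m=63*m + 63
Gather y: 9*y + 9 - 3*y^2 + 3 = -3*y^2 + 9*y + 12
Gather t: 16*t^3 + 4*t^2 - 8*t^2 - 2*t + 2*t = 16*t^3 - 4*t^2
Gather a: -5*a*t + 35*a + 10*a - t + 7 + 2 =a*(45 - 5*t) - t + 9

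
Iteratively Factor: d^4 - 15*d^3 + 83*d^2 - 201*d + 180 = (d - 5)*(d^3 - 10*d^2 + 33*d - 36) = (d - 5)*(d - 3)*(d^2 - 7*d + 12) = (d - 5)*(d - 4)*(d - 3)*(d - 3)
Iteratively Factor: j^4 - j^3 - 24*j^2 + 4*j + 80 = (j - 2)*(j^3 + j^2 - 22*j - 40) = (j - 2)*(j + 2)*(j^2 - j - 20) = (j - 5)*(j - 2)*(j + 2)*(j + 4)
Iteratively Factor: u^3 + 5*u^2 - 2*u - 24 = (u + 3)*(u^2 + 2*u - 8) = (u + 3)*(u + 4)*(u - 2)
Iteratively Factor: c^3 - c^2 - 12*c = (c - 4)*(c^2 + 3*c) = (c - 4)*(c + 3)*(c)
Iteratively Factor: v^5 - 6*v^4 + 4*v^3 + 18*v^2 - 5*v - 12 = (v - 3)*(v^4 - 3*v^3 - 5*v^2 + 3*v + 4) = (v - 4)*(v - 3)*(v^3 + v^2 - v - 1) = (v - 4)*(v - 3)*(v + 1)*(v^2 - 1) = (v - 4)*(v - 3)*(v - 1)*(v + 1)*(v + 1)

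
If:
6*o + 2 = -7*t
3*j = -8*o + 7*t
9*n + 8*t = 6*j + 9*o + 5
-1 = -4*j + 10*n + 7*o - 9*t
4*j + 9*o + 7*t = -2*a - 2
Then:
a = -917/358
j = 296/179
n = 1298/1253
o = -89/179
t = 176/1253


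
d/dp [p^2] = 2*p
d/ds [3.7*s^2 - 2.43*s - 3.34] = 7.4*s - 2.43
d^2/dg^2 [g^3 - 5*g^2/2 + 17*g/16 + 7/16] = 6*g - 5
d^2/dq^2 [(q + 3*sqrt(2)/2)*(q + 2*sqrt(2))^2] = 6*q + 11*sqrt(2)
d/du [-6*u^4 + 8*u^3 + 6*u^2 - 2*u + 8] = -24*u^3 + 24*u^2 + 12*u - 2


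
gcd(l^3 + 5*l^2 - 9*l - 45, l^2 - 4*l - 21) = l + 3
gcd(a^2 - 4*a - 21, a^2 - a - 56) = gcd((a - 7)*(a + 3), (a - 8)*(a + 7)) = 1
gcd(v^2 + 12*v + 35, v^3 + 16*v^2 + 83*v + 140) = v^2 + 12*v + 35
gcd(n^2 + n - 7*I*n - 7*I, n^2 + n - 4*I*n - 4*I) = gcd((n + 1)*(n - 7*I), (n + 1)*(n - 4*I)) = n + 1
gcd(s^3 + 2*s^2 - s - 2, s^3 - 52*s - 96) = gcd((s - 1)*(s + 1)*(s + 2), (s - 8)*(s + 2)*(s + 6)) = s + 2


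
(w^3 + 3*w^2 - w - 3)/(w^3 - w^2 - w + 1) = (w + 3)/(w - 1)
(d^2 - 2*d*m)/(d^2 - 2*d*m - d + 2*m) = d/(d - 1)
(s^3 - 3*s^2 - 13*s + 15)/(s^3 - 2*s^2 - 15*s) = (s - 1)/s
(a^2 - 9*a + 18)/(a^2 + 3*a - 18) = (a - 6)/(a + 6)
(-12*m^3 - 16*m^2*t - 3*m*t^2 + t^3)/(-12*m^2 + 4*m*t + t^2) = (-12*m^3 - 16*m^2*t - 3*m*t^2 + t^3)/(-12*m^2 + 4*m*t + t^2)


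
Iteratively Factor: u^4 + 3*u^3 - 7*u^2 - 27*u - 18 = (u + 2)*(u^3 + u^2 - 9*u - 9) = (u + 1)*(u + 2)*(u^2 - 9) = (u + 1)*(u + 2)*(u + 3)*(u - 3)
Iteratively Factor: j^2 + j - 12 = (j + 4)*(j - 3)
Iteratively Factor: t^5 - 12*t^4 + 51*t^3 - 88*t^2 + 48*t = (t - 4)*(t^4 - 8*t^3 + 19*t^2 - 12*t) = (t - 4)*(t - 1)*(t^3 - 7*t^2 + 12*t) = t*(t - 4)*(t - 1)*(t^2 - 7*t + 12) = t*(t - 4)*(t - 3)*(t - 1)*(t - 4)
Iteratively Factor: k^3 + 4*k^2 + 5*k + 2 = (k + 1)*(k^2 + 3*k + 2) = (k + 1)^2*(k + 2)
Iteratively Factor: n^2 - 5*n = (n)*(n - 5)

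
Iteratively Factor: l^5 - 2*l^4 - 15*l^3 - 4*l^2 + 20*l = (l + 2)*(l^4 - 4*l^3 - 7*l^2 + 10*l) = (l - 1)*(l + 2)*(l^3 - 3*l^2 - 10*l) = (l - 1)*(l + 2)^2*(l^2 - 5*l) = l*(l - 1)*(l + 2)^2*(l - 5)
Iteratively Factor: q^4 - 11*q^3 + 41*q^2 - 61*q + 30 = (q - 2)*(q^3 - 9*q^2 + 23*q - 15) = (q - 3)*(q - 2)*(q^2 - 6*q + 5) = (q - 3)*(q - 2)*(q - 1)*(q - 5)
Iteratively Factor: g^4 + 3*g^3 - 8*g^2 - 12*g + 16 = (g - 2)*(g^3 + 5*g^2 + 2*g - 8) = (g - 2)*(g + 4)*(g^2 + g - 2) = (g - 2)*(g - 1)*(g + 4)*(g + 2)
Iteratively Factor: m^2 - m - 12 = (m + 3)*(m - 4)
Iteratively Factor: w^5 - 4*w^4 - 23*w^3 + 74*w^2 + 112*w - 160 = (w - 5)*(w^4 + w^3 - 18*w^2 - 16*w + 32) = (w - 5)*(w + 4)*(w^3 - 3*w^2 - 6*w + 8) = (w - 5)*(w - 1)*(w + 4)*(w^2 - 2*w - 8) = (w - 5)*(w - 4)*(w - 1)*(w + 4)*(w + 2)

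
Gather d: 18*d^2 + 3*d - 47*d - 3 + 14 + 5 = 18*d^2 - 44*d + 16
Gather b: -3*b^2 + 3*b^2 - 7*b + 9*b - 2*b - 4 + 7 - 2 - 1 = 0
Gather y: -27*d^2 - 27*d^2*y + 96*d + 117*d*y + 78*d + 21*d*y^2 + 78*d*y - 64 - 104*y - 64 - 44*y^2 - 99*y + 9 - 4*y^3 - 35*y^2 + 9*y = -27*d^2 + 174*d - 4*y^3 + y^2*(21*d - 79) + y*(-27*d^2 + 195*d - 194) - 119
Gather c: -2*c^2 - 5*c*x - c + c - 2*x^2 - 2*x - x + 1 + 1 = -2*c^2 - 5*c*x - 2*x^2 - 3*x + 2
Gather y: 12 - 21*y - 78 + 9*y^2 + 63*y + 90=9*y^2 + 42*y + 24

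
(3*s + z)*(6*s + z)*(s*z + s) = 18*s^3*z + 18*s^3 + 9*s^2*z^2 + 9*s^2*z + s*z^3 + s*z^2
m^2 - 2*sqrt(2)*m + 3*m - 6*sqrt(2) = (m + 3)*(m - 2*sqrt(2))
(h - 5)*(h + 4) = h^2 - h - 20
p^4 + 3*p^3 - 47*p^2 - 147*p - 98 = (p - 7)*(p + 1)*(p + 2)*(p + 7)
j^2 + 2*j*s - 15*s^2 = (j - 3*s)*(j + 5*s)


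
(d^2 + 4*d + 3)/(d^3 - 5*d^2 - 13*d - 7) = (d + 3)/(d^2 - 6*d - 7)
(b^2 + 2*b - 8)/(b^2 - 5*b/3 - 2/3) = 3*(b + 4)/(3*b + 1)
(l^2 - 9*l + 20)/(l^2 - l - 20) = (l - 4)/(l + 4)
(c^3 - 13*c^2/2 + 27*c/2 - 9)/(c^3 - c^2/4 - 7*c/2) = 2*(2*c^2 - 9*c + 9)/(c*(4*c + 7))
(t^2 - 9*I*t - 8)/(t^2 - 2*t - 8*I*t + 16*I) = (t - I)/(t - 2)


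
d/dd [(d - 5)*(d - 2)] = 2*d - 7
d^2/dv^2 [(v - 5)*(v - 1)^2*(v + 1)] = 12*v^2 - 36*v + 8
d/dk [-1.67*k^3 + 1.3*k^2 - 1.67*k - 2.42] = -5.01*k^2 + 2.6*k - 1.67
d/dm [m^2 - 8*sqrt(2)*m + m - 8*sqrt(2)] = 2*m - 8*sqrt(2) + 1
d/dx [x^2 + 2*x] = 2*x + 2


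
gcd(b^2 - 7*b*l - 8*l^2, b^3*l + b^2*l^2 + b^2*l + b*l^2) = b + l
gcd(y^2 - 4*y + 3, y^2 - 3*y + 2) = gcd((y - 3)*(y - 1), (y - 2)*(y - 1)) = y - 1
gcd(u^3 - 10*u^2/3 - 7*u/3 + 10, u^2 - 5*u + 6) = u^2 - 5*u + 6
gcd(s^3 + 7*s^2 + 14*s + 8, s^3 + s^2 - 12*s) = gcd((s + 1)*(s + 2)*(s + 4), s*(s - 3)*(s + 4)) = s + 4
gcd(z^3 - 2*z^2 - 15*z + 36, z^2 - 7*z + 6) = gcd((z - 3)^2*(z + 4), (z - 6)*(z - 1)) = 1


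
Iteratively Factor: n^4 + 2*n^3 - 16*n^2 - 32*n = (n)*(n^3 + 2*n^2 - 16*n - 32) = n*(n + 4)*(n^2 - 2*n - 8) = n*(n + 2)*(n + 4)*(n - 4)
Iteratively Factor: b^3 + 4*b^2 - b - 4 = (b - 1)*(b^2 + 5*b + 4) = (b - 1)*(b + 4)*(b + 1)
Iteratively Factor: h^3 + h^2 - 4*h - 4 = (h - 2)*(h^2 + 3*h + 2) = (h - 2)*(h + 1)*(h + 2)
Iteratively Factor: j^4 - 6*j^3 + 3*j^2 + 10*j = (j)*(j^3 - 6*j^2 + 3*j + 10) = j*(j - 2)*(j^2 - 4*j - 5) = j*(j - 5)*(j - 2)*(j + 1)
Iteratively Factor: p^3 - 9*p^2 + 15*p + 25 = (p - 5)*(p^2 - 4*p - 5) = (p - 5)^2*(p + 1)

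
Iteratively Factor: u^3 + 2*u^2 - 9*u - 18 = (u + 3)*(u^2 - u - 6) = (u - 3)*(u + 3)*(u + 2)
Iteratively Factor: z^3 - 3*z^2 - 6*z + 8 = (z + 2)*(z^2 - 5*z + 4) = (z - 1)*(z + 2)*(z - 4)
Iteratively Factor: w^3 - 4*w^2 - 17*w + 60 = (w - 3)*(w^2 - w - 20) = (w - 3)*(w + 4)*(w - 5)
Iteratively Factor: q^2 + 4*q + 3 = (q + 1)*(q + 3)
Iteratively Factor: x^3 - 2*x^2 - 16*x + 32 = (x + 4)*(x^2 - 6*x + 8) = (x - 2)*(x + 4)*(x - 4)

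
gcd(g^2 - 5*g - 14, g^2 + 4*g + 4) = g + 2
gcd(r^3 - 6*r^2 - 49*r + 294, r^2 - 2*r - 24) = r - 6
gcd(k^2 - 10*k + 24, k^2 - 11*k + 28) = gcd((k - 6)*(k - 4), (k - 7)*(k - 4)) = k - 4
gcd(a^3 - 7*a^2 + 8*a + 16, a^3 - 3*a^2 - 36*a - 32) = a + 1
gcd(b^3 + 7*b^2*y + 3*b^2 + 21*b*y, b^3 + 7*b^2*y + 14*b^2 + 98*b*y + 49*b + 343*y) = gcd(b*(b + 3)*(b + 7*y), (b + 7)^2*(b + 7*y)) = b + 7*y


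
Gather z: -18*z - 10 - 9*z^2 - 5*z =-9*z^2 - 23*z - 10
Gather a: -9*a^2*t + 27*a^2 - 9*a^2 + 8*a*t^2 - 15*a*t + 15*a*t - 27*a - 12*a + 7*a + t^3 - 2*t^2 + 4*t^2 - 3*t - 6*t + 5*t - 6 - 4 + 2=a^2*(18 - 9*t) + a*(8*t^2 - 32) + t^3 + 2*t^2 - 4*t - 8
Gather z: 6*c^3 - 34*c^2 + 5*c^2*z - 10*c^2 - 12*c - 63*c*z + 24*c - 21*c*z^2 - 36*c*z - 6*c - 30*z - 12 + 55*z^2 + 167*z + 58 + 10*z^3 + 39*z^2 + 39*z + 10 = 6*c^3 - 44*c^2 + 6*c + 10*z^3 + z^2*(94 - 21*c) + z*(5*c^2 - 99*c + 176) + 56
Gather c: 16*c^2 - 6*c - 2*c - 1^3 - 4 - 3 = 16*c^2 - 8*c - 8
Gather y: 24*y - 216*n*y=y*(24 - 216*n)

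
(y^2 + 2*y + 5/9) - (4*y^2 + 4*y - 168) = -3*y^2 - 2*y + 1517/9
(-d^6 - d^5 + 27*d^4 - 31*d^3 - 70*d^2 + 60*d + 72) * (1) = -d^6 - d^5 + 27*d^4 - 31*d^3 - 70*d^2 + 60*d + 72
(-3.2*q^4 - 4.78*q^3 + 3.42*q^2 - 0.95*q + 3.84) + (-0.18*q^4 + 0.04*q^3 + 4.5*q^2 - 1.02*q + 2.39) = -3.38*q^4 - 4.74*q^3 + 7.92*q^2 - 1.97*q + 6.23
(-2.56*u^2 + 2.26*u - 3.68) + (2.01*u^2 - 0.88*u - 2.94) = -0.55*u^2 + 1.38*u - 6.62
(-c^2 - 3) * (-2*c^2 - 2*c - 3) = 2*c^4 + 2*c^3 + 9*c^2 + 6*c + 9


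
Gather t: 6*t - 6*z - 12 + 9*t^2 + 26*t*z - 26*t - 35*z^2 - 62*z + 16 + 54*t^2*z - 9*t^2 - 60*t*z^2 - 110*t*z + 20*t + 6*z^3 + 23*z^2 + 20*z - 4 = 54*t^2*z + t*(-60*z^2 - 84*z) + 6*z^3 - 12*z^2 - 48*z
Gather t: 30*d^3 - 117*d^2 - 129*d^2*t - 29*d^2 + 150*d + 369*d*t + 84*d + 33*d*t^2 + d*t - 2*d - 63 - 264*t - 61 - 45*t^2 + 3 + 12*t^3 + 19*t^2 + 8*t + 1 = 30*d^3 - 146*d^2 + 232*d + 12*t^3 + t^2*(33*d - 26) + t*(-129*d^2 + 370*d - 256) - 120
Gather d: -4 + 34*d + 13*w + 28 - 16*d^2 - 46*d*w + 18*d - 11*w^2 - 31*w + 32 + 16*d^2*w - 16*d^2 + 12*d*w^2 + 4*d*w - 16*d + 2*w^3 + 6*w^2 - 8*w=d^2*(16*w - 32) + d*(12*w^2 - 42*w + 36) + 2*w^3 - 5*w^2 - 26*w + 56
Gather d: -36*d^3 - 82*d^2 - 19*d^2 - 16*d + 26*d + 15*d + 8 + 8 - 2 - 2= -36*d^3 - 101*d^2 + 25*d + 12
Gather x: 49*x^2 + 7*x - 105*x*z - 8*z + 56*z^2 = 49*x^2 + x*(7 - 105*z) + 56*z^2 - 8*z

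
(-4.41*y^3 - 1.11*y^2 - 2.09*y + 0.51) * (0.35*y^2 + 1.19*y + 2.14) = -1.5435*y^5 - 5.6364*y^4 - 11.4898*y^3 - 4.684*y^2 - 3.8657*y + 1.0914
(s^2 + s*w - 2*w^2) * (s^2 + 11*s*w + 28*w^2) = s^4 + 12*s^3*w + 37*s^2*w^2 + 6*s*w^3 - 56*w^4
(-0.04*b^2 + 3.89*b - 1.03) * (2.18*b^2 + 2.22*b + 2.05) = -0.0872*b^4 + 8.3914*b^3 + 6.3084*b^2 + 5.6879*b - 2.1115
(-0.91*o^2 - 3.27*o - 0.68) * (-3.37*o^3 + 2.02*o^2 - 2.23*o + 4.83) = 3.0667*o^5 + 9.1817*o^4 - 2.2845*o^3 + 1.5232*o^2 - 14.2777*o - 3.2844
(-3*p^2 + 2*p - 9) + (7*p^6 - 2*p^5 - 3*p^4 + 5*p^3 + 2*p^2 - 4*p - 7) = 7*p^6 - 2*p^5 - 3*p^4 + 5*p^3 - p^2 - 2*p - 16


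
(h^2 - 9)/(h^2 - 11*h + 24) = (h + 3)/(h - 8)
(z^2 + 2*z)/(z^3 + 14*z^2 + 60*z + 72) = z/(z^2 + 12*z + 36)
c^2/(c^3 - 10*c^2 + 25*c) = c/(c^2 - 10*c + 25)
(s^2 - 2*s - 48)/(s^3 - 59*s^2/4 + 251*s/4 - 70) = 4*(s + 6)/(4*s^2 - 27*s + 35)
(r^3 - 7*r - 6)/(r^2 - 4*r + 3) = (r^2 + 3*r + 2)/(r - 1)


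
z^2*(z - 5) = z^3 - 5*z^2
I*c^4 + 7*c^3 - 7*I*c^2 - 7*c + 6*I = (c - 1)*(c - 6*I)*(c - I)*(I*c + I)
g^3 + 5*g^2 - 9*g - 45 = (g - 3)*(g + 3)*(g + 5)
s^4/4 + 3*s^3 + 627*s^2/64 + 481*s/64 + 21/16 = (s/4 + 1)*(s + 1/4)*(s + 3/4)*(s + 7)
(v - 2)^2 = v^2 - 4*v + 4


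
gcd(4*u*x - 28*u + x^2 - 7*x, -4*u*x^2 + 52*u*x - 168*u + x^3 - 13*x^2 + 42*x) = x - 7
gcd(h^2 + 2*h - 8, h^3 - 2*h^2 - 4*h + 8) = h - 2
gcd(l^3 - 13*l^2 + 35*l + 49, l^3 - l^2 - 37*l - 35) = l^2 - 6*l - 7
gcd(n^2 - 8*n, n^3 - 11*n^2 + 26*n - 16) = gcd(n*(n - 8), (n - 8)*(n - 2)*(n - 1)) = n - 8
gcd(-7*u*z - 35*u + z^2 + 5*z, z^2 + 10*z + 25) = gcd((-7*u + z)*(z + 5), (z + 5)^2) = z + 5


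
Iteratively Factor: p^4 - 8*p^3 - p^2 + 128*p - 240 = (p - 4)*(p^3 - 4*p^2 - 17*p + 60) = (p - 4)*(p - 3)*(p^2 - p - 20) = (p - 5)*(p - 4)*(p - 3)*(p + 4)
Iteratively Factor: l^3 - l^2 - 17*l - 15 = (l + 1)*(l^2 - 2*l - 15) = (l - 5)*(l + 1)*(l + 3)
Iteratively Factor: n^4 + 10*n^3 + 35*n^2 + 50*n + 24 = (n + 1)*(n^3 + 9*n^2 + 26*n + 24) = (n + 1)*(n + 4)*(n^2 + 5*n + 6) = (n + 1)*(n + 2)*(n + 4)*(n + 3)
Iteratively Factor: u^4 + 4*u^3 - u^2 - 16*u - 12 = (u + 3)*(u^3 + u^2 - 4*u - 4) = (u + 2)*(u + 3)*(u^2 - u - 2) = (u + 1)*(u + 2)*(u + 3)*(u - 2)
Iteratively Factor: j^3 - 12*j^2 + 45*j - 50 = (j - 5)*(j^2 - 7*j + 10) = (j - 5)^2*(j - 2)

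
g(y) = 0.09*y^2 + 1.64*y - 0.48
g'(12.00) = 3.80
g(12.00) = 32.16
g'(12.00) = 3.80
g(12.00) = 32.16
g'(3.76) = 2.32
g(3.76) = 6.96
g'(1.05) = 1.83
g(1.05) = 1.34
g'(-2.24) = 1.24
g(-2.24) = -3.70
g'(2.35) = 2.06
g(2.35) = 3.87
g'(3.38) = 2.25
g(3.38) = 6.09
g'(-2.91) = 1.12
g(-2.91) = -4.49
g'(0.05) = 1.65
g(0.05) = -0.40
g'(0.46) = 1.72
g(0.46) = 0.29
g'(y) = 0.18*y + 1.64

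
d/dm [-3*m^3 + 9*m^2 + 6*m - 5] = -9*m^2 + 18*m + 6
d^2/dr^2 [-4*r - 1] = 0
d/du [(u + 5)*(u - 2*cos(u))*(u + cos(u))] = -(u + 5)*(u - 2*cos(u))*(sin(u) - 1) + (u + 5)*(u + cos(u))*(2*sin(u) + 1) + (u - 2*cos(u))*(u + cos(u))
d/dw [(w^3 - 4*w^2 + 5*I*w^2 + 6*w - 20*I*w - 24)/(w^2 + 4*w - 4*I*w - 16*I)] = (w^4 + w^3*(8 - 8*I) + w^2*(-2 + 8*I) + w*(208 + 128*I) - 224 - 192*I)/(w^4 + w^3*(8 - 8*I) - 64*I*w^2 + w*(-128 - 128*I) - 256)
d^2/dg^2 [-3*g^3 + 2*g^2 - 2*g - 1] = 4 - 18*g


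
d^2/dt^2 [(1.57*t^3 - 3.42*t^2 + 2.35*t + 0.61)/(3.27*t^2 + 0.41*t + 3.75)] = (2.8421709430404e-14*t^5 - 5.6843418860808e-14*t^4 + 21.450602*t^3 + 305.245764*t^2 - 35.525538*t - 118.168918)/(34.965783*t^6 + 13.152267*t^5 + 121.944186*t^4 + 30.234671*t^3 + 139.84425*t^2 + 17.296875*t + 52.734375)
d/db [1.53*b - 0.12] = 1.53000000000000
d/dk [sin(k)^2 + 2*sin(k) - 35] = 2*(sin(k) + 1)*cos(k)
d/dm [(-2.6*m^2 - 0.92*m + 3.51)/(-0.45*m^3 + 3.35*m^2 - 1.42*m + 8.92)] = (-1.17*m^4 - 0.827999999999999*m^3 + 11.5125*m^2 - 69.901*m - 3.2222)/(0.2025*m^6 - 3.015*m^5 + 12.5005*m^4 - 17.542*m^3 + 61.7804*m^2 - 25.3328*m + 79.5664)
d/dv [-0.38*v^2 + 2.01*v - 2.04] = 2.01 - 0.76*v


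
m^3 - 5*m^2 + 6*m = m*(m - 3)*(m - 2)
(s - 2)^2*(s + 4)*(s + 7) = s^4 + 7*s^3 - 12*s^2 - 68*s + 112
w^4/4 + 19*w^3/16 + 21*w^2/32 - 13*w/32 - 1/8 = (w/4 + 1)*(w - 1/2)*(w + 1/4)*(w + 1)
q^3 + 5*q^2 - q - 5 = (q - 1)*(q + 1)*(q + 5)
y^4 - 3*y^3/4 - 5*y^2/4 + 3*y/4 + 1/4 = (y - 1)^2*(y + 1/4)*(y + 1)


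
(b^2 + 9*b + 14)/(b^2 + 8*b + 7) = (b + 2)/(b + 1)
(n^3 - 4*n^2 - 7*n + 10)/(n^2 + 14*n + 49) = (n^3 - 4*n^2 - 7*n + 10)/(n^2 + 14*n + 49)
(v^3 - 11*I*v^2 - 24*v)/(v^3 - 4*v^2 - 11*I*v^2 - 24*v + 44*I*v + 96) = v/(v - 4)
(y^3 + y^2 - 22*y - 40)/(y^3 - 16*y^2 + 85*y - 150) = (y^2 + 6*y + 8)/(y^2 - 11*y + 30)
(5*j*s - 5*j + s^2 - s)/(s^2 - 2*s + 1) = (5*j + s)/(s - 1)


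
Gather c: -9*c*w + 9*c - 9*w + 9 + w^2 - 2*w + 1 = c*(9 - 9*w) + w^2 - 11*w + 10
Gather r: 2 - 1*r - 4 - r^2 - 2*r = -r^2 - 3*r - 2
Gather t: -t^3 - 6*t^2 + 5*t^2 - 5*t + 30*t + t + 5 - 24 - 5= -t^3 - t^2 + 26*t - 24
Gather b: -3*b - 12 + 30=18 - 3*b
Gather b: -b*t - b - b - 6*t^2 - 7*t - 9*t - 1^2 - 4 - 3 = b*(-t - 2) - 6*t^2 - 16*t - 8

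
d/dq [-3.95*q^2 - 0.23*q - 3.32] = -7.9*q - 0.23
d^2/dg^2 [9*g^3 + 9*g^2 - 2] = 54*g + 18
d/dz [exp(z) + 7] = exp(z)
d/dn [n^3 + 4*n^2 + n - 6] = 3*n^2 + 8*n + 1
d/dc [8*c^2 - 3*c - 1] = 16*c - 3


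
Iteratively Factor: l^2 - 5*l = (l - 5)*(l)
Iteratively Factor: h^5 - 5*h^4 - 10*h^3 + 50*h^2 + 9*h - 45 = (h + 1)*(h^4 - 6*h^3 - 4*h^2 + 54*h - 45) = (h - 1)*(h + 1)*(h^3 - 5*h^2 - 9*h + 45) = (h - 3)*(h - 1)*(h + 1)*(h^2 - 2*h - 15) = (h - 5)*(h - 3)*(h - 1)*(h + 1)*(h + 3)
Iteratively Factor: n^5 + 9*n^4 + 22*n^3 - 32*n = (n + 4)*(n^4 + 5*n^3 + 2*n^2 - 8*n) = n*(n + 4)*(n^3 + 5*n^2 + 2*n - 8) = n*(n + 2)*(n + 4)*(n^2 + 3*n - 4) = n*(n - 1)*(n + 2)*(n + 4)*(n + 4)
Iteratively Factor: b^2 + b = (b)*(b + 1)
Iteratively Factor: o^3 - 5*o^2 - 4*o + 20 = (o - 2)*(o^2 - 3*o - 10) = (o - 2)*(o + 2)*(o - 5)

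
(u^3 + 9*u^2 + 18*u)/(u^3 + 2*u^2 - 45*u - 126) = u/(u - 7)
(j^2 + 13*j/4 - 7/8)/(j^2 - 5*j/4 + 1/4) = (j + 7/2)/(j - 1)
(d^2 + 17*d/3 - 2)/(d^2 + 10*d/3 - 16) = (3*d - 1)/(3*d - 8)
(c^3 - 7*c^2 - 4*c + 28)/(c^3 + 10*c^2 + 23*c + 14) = (c^2 - 9*c + 14)/(c^2 + 8*c + 7)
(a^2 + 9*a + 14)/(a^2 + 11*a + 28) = (a + 2)/(a + 4)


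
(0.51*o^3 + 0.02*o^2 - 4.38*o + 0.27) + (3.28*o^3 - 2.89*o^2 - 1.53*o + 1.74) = 3.79*o^3 - 2.87*o^2 - 5.91*o + 2.01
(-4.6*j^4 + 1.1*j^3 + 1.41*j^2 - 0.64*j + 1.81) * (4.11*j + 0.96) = -18.906*j^5 + 0.105000000000001*j^4 + 6.8511*j^3 - 1.2768*j^2 + 6.8247*j + 1.7376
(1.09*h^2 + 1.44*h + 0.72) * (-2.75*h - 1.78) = -2.9975*h^3 - 5.9002*h^2 - 4.5432*h - 1.2816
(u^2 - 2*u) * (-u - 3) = -u^3 - u^2 + 6*u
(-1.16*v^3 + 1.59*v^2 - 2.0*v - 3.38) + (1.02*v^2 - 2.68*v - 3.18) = -1.16*v^3 + 2.61*v^2 - 4.68*v - 6.56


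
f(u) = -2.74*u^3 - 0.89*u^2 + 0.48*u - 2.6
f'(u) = -8.22*u^2 - 1.78*u + 0.48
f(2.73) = -63.67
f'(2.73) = -65.64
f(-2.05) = 16.28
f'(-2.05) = -30.42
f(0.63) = -3.34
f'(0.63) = -3.90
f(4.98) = -360.69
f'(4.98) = -212.24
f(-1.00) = -1.23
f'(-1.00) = -5.96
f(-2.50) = 33.45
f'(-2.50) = -46.44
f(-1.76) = 8.74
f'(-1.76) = -21.85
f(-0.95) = -1.51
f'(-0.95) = -5.25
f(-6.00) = 554.32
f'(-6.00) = -284.76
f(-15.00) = 9037.45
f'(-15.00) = -1822.32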